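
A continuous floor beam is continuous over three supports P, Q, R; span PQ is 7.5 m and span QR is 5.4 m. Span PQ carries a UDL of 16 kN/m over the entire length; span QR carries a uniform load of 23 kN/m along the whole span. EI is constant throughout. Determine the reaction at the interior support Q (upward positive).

Take M_Q as the redundant. Released structure: two simple spans PQ and QR with a hinge at Q.
Discontinuity in slope at Q on the released structure — sum the simple-span end rotations:
  span PQ: UDL 16: wL³/(24EI) = 281.2/EI
  span QR: UDL 23: wL³/(24EI) = 150.9/EI
  relative rotation θ_0 = (281.2 + 150.9)/EI = 432.2/EI
A unit hogging moment at Q produces rotation L₁/(3EI) + L₂/(3EI) = 4.3/EI.
Slope continuity at Q: θ_0 = M_Q·4.3/EI, so M_Q = 432.2/4.3 = 100.5 kN·m (hogging).
Span PQ, ΣM about P with M_Q applied at Q: R_Q^{PQ}·7.5 = 450 + 100.5, so R_Q^{PQ} = 73.4 kN and R_P = 120 − 73.4 = 46.6 kN.
Span QR, ΣM about R: R_Q^{QR}·5.4 = 335.3 + 100.5, so R_Q^{QR} = 80.71 kN and R_R = 124.2 − 80.71 = 43.49 kN.
R_Q = 73.4 + 80.71 = 154.1 kN.

R_Q = 154.1 kN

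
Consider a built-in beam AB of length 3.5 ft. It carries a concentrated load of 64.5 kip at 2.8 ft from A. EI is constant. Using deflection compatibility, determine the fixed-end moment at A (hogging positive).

M_A = 7.224 kip·ft

Release both end moments; the primary structure is a simply-supported span AB with redundants M_A and M_B.
Simple-span end rotations at A and B under the given loads:
  at A: point load 64.5 at a = 2.8: Pab(L + b)/(6LEI) = 25.28/EI
  at B: point load 64.5 at a = 2.8: Pab(L + a)/(6LEI) = 37.93/EI
  θ_A0 = 25.28/EI,  θ_B0 = 37.93/EI
Flexibility coefficients: a unit moment at one end gives L/(3EI) there and L/(6EI) at the far end, so f₁₁ = f₂₂ = 1.167/EI and f₁₂ = f₂₁ = 0.5833/EI.
Compatibility — zero rotation at each built-in end:
  1.167 M_A + 0.5833 M_B = 25.28
  0.5833 M_A + 1.167 M_B = 37.93
Solving the pair gives M_A = 7.224 kip·ft and M_B = 28.9 kip·ft (hogging).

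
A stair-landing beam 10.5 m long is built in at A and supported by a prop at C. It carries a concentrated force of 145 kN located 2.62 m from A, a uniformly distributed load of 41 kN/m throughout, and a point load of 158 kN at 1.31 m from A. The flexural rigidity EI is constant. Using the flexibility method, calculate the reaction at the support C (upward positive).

R_C = 177.4 kN

Remove the prop at C; the released (primary) structure is a cantilever built in at A.
Downward deflection at the released point C due to the loads:
  point load 145 at a = 2.62: Pa²(3L − a)/(6EI) = 4791/EI
  UDL 41: wL⁴/(8EI) = 62295/EI
  point load 158 at a = 1.31: Pa²(3L − a)/(6EI) = 1364/EI
  δ_0 = 68450/EI
Tip deflection under a unit load at C: L³/(3EI) = 385.9/EI.
The prop prevents deflection at C: R_C = δ_0/δ_{CC} = 68450/385.9 = 177.4 kN.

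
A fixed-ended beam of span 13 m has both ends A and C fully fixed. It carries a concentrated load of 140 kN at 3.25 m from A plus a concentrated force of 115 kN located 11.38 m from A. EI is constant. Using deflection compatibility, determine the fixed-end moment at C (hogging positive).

M_C = 228.1 kN·m

Release both end moments; the primary structure is a simply-supported span AC with redundants M_A and M_C.
On the primary (simply-supported) span, the end slopes from the loading are:
  at A: point load 140 at a = 3.25: Pab(L + b)/(6LEI) = 1294/EI
  at C: point load 140 at a = 3.25: Pab(L + a)/(6LEI) = 924.2/EI
  at A: point load 115 at a = 11.38: Pab(L + b)/(6LEI) = 397.4/EI
  at C: point load 115 at a = 11.38: Pab(L + a)/(6LEI) = 662.7/EI
  θ_A0 = 1691/EI,  θ_C0 = 1587/EI
Flexibility coefficients: a unit moment at one end gives L/(3EI) there and L/(6EI) at the far end, so f₁₁ = f₂₂ = 4.333/EI and f₁₂ = f₂₁ = 2.167/EI.
Compatibility — zero rotation at each built-in end:
  4.333 M_A + 2.167 M_C = 1691
  2.167 M_A + 4.333 M_C = 1587
Solving the pair gives M_A = 276.3 kN·m and M_C = 228.1 kN·m (hogging).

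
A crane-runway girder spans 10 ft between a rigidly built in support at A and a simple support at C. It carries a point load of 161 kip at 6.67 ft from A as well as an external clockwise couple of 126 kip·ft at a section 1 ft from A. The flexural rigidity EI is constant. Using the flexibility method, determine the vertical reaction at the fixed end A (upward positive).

R_A = 73.86 kip

Remove the prop at C; the released (primary) structure is a cantilever built in at A.
Deflection at C on the released cantilever, summing each load's contribution:
  point load 161 at a = 6.67: Pa²(3L − a)/(6EI) = 27851/EI
  clockwise couple 126 at a = 1: M₀a(2L − a)/(2EI) = 1197/EI
  δ_0 = 29048/EI
Tip deflection under a unit load at C: L³/(3EI) = 333.3/EI.
Compatibility at C: δ_0 − R_C·δ_{CC} = 0, so R_C = 29048/333.3 = 87.14 kip.
Vertical equilibrium: R_A = ΣP − R_C = 161 − 87.14 = 73.86 kip.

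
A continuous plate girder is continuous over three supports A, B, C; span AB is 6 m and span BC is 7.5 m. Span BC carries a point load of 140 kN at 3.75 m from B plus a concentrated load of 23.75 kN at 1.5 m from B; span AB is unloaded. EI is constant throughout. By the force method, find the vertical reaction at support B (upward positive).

Insert a hinge at B; M_B is the redundant, and each span becomes simply supported.
Rotations at B on the released spans (each span's end-slope, ×1/EI):
  span BC: point load 140 at a = 3.75: Pab(L + b)/(6LEI) = 492.2/EI
  span BC: point load 23.75 at a = 1.5: Pab(L + b)/(6LEI) = 64.12/EI
  relative rotation θ_0 = (0 + 556.3)/EI = 556.3/EI
A unit hogging moment at B produces rotation L₁/(3EI) + L₂/(3EI) = 4.5/EI.
Slope continuity at B: θ_0 = M_B·4.5/EI, so M_B = 556.3/4.5 = 123.6 kN·m (hogging).
Span AB, ΣM about A with M_B applied at B: R_B^{AB}·6 = 0 + 123.6, so R_B^{AB} = 20.6 kN and R_A = 0 − 20.6 = -20.6 kN.
Span BC, ΣM about C: R_B^{BC}·7.5 = 667.5 + 123.6, so R_B^{BC} = 105.5 kN and R_C = 163.8 − 105.5 = 58.27 kN.
R_B = 20.6 + 105.5 = 126.1 kN.

R_B = 126.1 kN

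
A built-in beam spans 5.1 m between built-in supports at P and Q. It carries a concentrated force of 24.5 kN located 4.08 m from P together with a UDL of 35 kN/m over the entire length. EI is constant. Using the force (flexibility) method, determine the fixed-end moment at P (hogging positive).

Release both end moments; the primary structure is a simply-supported span PQ with redundants M_P and M_Q.
On the primary (simply-supported) span, the end slopes from the loading are:
  at P: point load 24.5 at a = 4.08: Pab(L + b)/(6LEI) = 20.39/EI
  at Q: point load 24.5 at a = 4.08: Pab(L + a)/(6LEI) = 30.59/EI
  at P: UDL 35: wL³/(24EI) = 193.4/EI
  at Q: UDL 35: wL³/(24EI) = 193.4/EI
  θ_P0 = 213.8/EI,  θ_Q0 = 224/EI
Flexibility coefficients: a unit moment at one end gives L/(3EI) there and L/(6EI) at the far end, so f₁₁ = f₂₂ = 1.7/EI and f₁₂ = f₂₁ = 0.85/EI.
Compatibility — zero rotation at each built-in end:
  1.7 M_P + 0.85 M_Q = 213.8
  0.85 M_P + 1.7 M_Q = 224
Solving the pair gives M_P = 79.86 kN·m and M_Q = 91.86 kN·m (hogging).

M_P = 79.86 kN·m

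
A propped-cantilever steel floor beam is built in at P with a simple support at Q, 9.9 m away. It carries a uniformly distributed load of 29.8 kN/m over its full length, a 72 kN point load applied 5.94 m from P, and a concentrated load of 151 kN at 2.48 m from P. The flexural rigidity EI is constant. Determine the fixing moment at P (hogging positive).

M_P = 730.4 kN·m

Release the roller at Q. Primary structure: cantilever fixed at P.
Free-end deflection of the primary structure under the applied loading (downward +):
  UDL 29.8: wL⁴/(8EI) = 35782/EI
  point load 72 at a = 5.94: Pa²(3L − a)/(6EI) = 10060/EI
  point load 151 at a = 2.48: Pa²(3L − a)/(6EI) = 4213/EI
  δ_0 = 50056/EI
Flexibility coefficient — unit upward force at Q: δ_{QQ} = L³/(3EI) = 323.4/EI.
Compatibility at Q: δ_0 − R_Q·δ_{QQ} = 0, so R_Q = 50056/323.4 = 154.8 kN.
Moment equilibrium about P: M_P = Σ(load moments about P) − R_Q·L = 2263 − 154.8×9.9 = 730.4 kN·m.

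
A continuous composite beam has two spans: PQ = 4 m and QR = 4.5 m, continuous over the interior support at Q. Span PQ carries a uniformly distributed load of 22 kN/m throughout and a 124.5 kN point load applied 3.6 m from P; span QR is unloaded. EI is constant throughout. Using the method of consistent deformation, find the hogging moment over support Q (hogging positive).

Insert a hinge at Q; M_Q is the redundant, and each span becomes simply supported.
Rotations at Q on the released spans (each span's end-slope, ×1/EI):
  span PQ: UDL 22: wL³/(24EI) = 58.67/EI
  span PQ: point load 124.5 at a = 3.6: Pab(L + a)/(6LEI) = 56.77/EI
  relative rotation θ_0 = (115.4 + 0)/EI = 115.4/EI
A unit hogging moment at Q produces rotation L₁/(3EI) + L₂/(3EI) = 2.833/EI.
Compatibility: M_Q·(L₁+L₂)/(3EI) = θ_0, giving M_Q = 40.74 kN·m (hogging).

M_Q = 40.74 kN·m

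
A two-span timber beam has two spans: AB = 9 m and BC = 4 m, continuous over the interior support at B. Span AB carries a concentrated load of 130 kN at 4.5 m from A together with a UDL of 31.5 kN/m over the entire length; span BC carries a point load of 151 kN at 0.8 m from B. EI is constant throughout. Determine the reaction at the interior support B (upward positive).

Insert a hinge at B; M_B is the redundant, and each span becomes simply supported.
End slopes at the hinge B, treating each span as simply supported:
  span AB: point load 130 at a = 4.5: Pab(L + a)/(6LEI) = 658.1/EI
  span AB: UDL 31.5: wL³/(24EI) = 956.8/EI
  span BC: point load 151 at a = 0.8: Pab(L + b)/(6LEI) = 116/EI
  relative rotation θ_0 = (1615 + 116)/EI = 1731/EI
A unit hogging moment at B produces rotation L₁/(3EI) + L₂/(3EI) = 4.333/EI.
Slope continuity at B: θ_0 = M_B·4.333/EI, so M_B = 1731/4.333 = 399.4 kN·m (hogging).
Span AB, ΣM about A with M_B applied at B: R_B^{AB}·9 = 1861 + 399.4, so R_B^{AB} = 251.1 kN and R_A = 413.5 − 251.1 = 162.4 kN.
Span BC, ΣM about C: R_B^{BC}·4 = 483.2 + 399.4, so R_B^{BC} = 220.7 kN and R_C = 151 − 220.7 = -69.66 kN.
R_B = 251.1 + 220.7 = 471.8 kN.

R_B = 471.8 kN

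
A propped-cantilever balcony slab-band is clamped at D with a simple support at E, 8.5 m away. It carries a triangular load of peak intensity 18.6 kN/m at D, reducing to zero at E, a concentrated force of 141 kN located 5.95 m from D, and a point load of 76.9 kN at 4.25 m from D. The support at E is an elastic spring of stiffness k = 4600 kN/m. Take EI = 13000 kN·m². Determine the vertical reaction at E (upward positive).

R_E = 117.7 kN

Release the roller at E. Primary structure: cantilever fixed at D.
Primary-structure tip deflection at E by superposition:
  triangular load, peak 18.6 at the fixed end: w₀L⁴/(30EI) = 3236/EI
  point load 141 at a = 5.95: Pa²(3L − a)/(6EI) = 16265/EI
  point load 76.9 at a = 4.25: Pa²(3L − a)/(6EI) = 4919/EI
  δ_0 = 24421/EI
Tip deflection under a unit load at E: L³/(3EI) = 204.7/EI.
With EI = 13000 kN·m²: δ_0 = 1.8785 m and δ_{EE} = 0.015747 m/kN.
Compatibility — the spring shortens by R_E/k under the reaction it provides: δ_0 − R_E·δ_{EE} = R_E/k. With 1/k = 0.000217 m/kN, R_E = δ_0 / (δ_{EE} + 1/k) = 1.8785 / (0.015747 + 0.000217) = 117.7 kN.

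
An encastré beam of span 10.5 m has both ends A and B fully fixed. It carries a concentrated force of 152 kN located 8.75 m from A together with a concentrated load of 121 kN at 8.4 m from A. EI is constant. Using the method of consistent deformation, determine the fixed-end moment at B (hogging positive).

Release both end moments; the primary structure is a simply-supported span AB with redundants M_A and M_B.
End rotations of the released simple span under the applied load (×1/EI):
  at A: point load 152 at a = 8.75: Pab(L + b)/(6LEI) = 452.6/EI
  at B: point load 152 at a = 8.75: Pab(L + a)/(6LEI) = 711.2/EI
  at A: point load 121 at a = 8.4: Pab(L + b)/(6LEI) = 426.9/EI
  at B: point load 121 at a = 8.4: Pab(L + a)/(6LEI) = 640.3/EI
  θ_A0 = 879.5/EI,  θ_B0 = 1352/EI
Flexibility coefficients: a unit moment at one end gives L/(3EI) there and L/(6EI) at the far end, so f₁₁ = f₂₂ = 3.5/EI and f₁₂ = f₂₁ = 1.75/EI.
Compatibility — zero rotation at each built-in end:
  3.5 M_A + 1.75 M_B = 879.5
  1.75 M_A + 3.5 M_B = 1352
Solving the pair gives M_A = 77.6 kN·m and M_B = 347.3 kN·m (hogging).

M_B = 347.3 kN·m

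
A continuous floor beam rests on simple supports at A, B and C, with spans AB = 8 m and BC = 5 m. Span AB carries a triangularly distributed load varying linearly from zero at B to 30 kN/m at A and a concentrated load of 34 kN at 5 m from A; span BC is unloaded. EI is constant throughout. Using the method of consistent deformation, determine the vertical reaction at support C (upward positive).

Release continuity at B by inserting a hinge; the redundant is the internal moment M_B. The primary structure is two simply-supported spans AB and BC.
End slopes at the hinge B, treating each span as simply supported:
  span AB: triangular load, peak 30: 7w₀L³/(360EI) = 298.7/EI
  span AB: point load 34 at a = 5: Pab(L + a)/(6LEI) = 138.1/EI
  relative rotation θ_0 = (436.8 + 0)/EI = 436.8/EI
A unit hogging moment at B produces rotation L₁/(3EI) + L₂/(3EI) = 4.333/EI.
Compatibility: M_B·(L₁+L₂)/(3EI) = θ_0, giving M_B = 100.8 kN·m (hogging).
Span BC, ΣM about C: R_B^{BC}·5 = 0 + 100.8, so R_B^{BC} = 20.16 kN and R_C = 0 − 20.16 = -20.16 kN.

R_C = -20.16 kN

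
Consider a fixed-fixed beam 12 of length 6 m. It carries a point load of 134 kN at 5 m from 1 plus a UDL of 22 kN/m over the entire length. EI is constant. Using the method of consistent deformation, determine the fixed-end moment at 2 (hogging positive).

Take the two fixed-end moments M_1, M_2 as redundants; the released structure is the simple span 12.
End rotations of the released simple span under the applied load (×1/EI):
  at 1: point load 134 at a = 5: Pab(L + b)/(6LEI) = 130.3/EI
  at 2: point load 134 at a = 5: Pab(L + a)/(6LEI) = 204.7/EI
  at 1: UDL 22: wL³/(24EI) = 198/EI
  at 2: UDL 22: wL³/(24EI) = 198/EI
  θ_10 = 328.3/EI,  θ_20 = 402.7/EI
Flexibility coefficients: a unit moment at one end gives L/(3EI) there and L/(6EI) at the far end, so f₁₁ = f₂₂ = 2/EI and f₁₂ = f₂₁ = 1/EI.
Compatibility — zero rotation at each built-in end:
  2 M_1 + 1 M_2 = 328.3
  1 M_1 + 2 M_2 = 402.7
Solving the pair gives M_1 = 84.61 kN·m and M_2 = 159.1 kN·m (hogging).

M_2 = 159.1 kN·m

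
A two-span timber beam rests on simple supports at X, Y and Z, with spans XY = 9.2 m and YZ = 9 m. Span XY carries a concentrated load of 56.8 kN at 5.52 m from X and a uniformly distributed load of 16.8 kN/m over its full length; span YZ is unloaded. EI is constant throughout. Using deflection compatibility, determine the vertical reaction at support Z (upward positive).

Release continuity at Y by inserting a hinge; the redundant is the internal moment M_Y. The primary structure is two simply-supported spans XY and YZ.
Rotations at Y on the released spans (each span's end-slope, ×1/EI):
  span XY: point load 56.8 at a = 5.52: Pab(L + a)/(6LEI) = 307.7/EI
  span XY: UDL 16.8: wL³/(24EI) = 545.1/EI
  relative rotation θ_0 = (852.8 + 0)/EI = 852.8/EI
A unit hogging moment at Y produces rotation L₁/(3EI) + L₂/(3EI) = 6.067/EI.
Compatibility: M_Y·(L₁+L₂)/(3EI) = θ_0, giving M_Y = 140.6 kN·m (hogging).
Span YZ, ΣM about Z: R_Y^{YZ}·9 = 0 + 140.6, so R_Y^{YZ} = 15.62 kN and R_Z = 0 − 15.62 = -15.62 kN.

R_Z = -15.62 kN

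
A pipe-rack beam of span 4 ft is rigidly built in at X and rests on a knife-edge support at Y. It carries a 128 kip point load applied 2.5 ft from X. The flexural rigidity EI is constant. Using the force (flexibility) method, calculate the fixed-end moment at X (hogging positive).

Choose R_Y as the redundant. The primary structure is the cantilever fixed at X.
Free-end deflection of the primary structure under the applied loading (downward +):
  point load 128 at a = 2.5: Pa²(3L − a)/(6EI) = 1267/EI
Tip deflection under a unit load at Y: L³/(3EI) = 21.33/EI.
Compatibility at Y: δ_0 − R_Y·δ_{YY} = 0, so R_Y = 1267/21.33 = 59.38 kip.
Moment equilibrium about X: M_X = Σ(load moments about X) − R_Y·L = 320 − 59.38×4 = 82.5 kip·ft.

M_X = 82.5 kip·ft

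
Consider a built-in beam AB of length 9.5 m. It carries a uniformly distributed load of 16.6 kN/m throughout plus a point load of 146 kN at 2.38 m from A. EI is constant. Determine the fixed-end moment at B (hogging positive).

M_B = 190.1 kN·m

Release both end moments; the primary structure is a simply-supported span AB with redundants M_A and M_B.
Simple-span end rotations at A and B under the given loads:
  at A: UDL 16.6: wL³/(24EI) = 593/EI
  at B: UDL 16.6: wL³/(24EI) = 593/EI
  at A: point load 146 at a = 2.38: Pab(L + b)/(6LEI) = 721.4/EI
  at B: point load 146 at a = 2.38: Pab(L + a)/(6LEI) = 515.6/EI
  θ_A0 = 1314/EI,  θ_B0 = 1109/EI
Flexibility coefficients: a unit moment at one end gives L/(3EI) there and L/(6EI) at the far end, so f₁₁ = f₂₂ = 3.167/EI and f₁₂ = f₂₁ = 1.583/EI.
Compatibility — zero rotation at each built-in end:
  3.167 M_A + 1.583 M_B = 1314
  1.583 M_A + 3.167 M_B = 1109
Solving the pair gives M_A = 320 kN·m and M_B = 190.1 kN·m (hogging).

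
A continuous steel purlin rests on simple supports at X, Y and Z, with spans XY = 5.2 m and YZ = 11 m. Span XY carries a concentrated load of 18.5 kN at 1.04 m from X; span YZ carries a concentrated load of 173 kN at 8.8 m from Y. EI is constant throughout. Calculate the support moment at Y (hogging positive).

M_Y = 127 kN·m

Release continuity at Y by inserting a hinge; the redundant is the internal moment M_Y. The primary structure is two simply-supported spans XY and YZ.
Discontinuity in slope at Y on the released structure — sum the simple-span end rotations:
  span XY: point load 18.5 at a = 1.04: Pab(L + a)/(6LEI) = 16.01/EI
  span YZ: point load 173 at a = 8.8: Pab(L + b)/(6LEI) = 669.9/EI
  relative rotation θ_0 = (16.01 + 669.9)/EI = 685.9/EI
A unit hogging moment at Y produces rotation L₁/(3EI) + L₂/(3EI) = 5.4/EI.
Compatibility: M_Y·(L₁+L₂)/(3EI) = θ_0, giving M_Y = 127 kN·m (hogging).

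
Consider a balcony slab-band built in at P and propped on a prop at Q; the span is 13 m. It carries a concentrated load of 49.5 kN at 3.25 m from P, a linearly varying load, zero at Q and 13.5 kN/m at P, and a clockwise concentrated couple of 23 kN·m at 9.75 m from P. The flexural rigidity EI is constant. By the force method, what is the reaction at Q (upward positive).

Remove the prop at Q; the released (primary) structure is a cantilever built in at P.
Deflection at Q on the released cantilever, summing each load's contribution:
  point load 49.5 at a = 3.25: Pa²(3L − a)/(6EI) = 3115/EI
  triangular load, peak 13.5 at the fixed end: w₀L⁴/(30EI) = 12852/EI
  clockwise couple 23 at a = 9.75: M₀a(2L − a)/(2EI) = 1822/EI
  δ_0 = 17790/EI
Flexibility coefficient — unit upward force at Q: δ_{QQ} = L³/(3EI) = 732.3/EI.
Compatibility at Q: δ_0 − R_Q·δ_{QQ} = 0, so R_Q = 17790/732.3 = 24.29 kN.

R_Q = 24.29 kN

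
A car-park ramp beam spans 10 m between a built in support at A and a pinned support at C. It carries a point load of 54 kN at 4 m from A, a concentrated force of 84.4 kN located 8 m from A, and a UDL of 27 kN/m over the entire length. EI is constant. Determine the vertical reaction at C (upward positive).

Choose R_C as the redundant. The primary structure is the cantilever fixed at A.
Downward deflection at the released point C due to the loads:
  point load 54 at a = 4: Pa²(3L − a)/(6EI) = 3744/EI
  point load 84.4 at a = 8: Pa²(3L − a)/(6EI) = 19806/EI
  UDL 27: wL⁴/(8EI) = 33750/EI
  δ_0 = 57300/EI
Tip deflection under a unit load at C: L³/(3EI) = 333.3/EI.
Compatibility at C: δ_0 − R_C·δ_{CC} = 0, so R_C = 57300/333.3 = 171.9 kN.

R_C = 171.9 kN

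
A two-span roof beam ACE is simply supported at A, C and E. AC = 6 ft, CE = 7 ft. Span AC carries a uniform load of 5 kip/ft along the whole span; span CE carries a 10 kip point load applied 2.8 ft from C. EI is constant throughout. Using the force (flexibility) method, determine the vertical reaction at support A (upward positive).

Release continuity at C by inserting a hinge; the redundant is the internal moment M_C. The primary structure is two simply-supported spans AC and CE.
Discontinuity in slope at C on the released structure — sum the simple-span end rotations:
  span AC: UDL 5: wL³/(24EI) = 45/EI
  span CE: point load 10 at a = 2.8: Pab(L + b)/(6LEI) = 31.36/EI
  relative rotation θ_0 = (45 + 31.36)/EI = 76.36/EI
A unit hogging moment at C produces rotation L₁/(3EI) + L₂/(3EI) = 4.333/EI.
Slope continuity at C: θ_0 = M_C·4.333/EI, so M_C = 76.36/4.333 = 17.62 kip·ft (hogging).
Span AC, ΣM about A with M_C applied at C: R_C^{AC}·6 = 90 + 17.62, so R_C^{AC} = 17.94 kip and R_A = 30 − 17.94 = 12.06 kip.

R_A = 12.06 kip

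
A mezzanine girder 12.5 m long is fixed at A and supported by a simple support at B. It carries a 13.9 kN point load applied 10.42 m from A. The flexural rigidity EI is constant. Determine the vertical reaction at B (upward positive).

Choose R_B as the redundant. The primary structure is the cantilever fixed at A.
Primary-structure tip deflection at B by superposition:
  point load 13.9 at a = 10.42: Pa²(3L − a)/(6EI) = 6812/EI
Tip deflection under a unit load at B: L³/(3EI) = 651/EI.
Compatibility at B: δ_0 − R_B·δ_{BB} = 0, so R_B = 6812/651 = 10.46 kN.

R_B = 10.46 kN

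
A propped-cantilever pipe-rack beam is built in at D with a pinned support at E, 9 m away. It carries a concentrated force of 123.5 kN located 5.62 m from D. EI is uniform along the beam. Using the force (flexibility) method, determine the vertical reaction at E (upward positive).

R_E = 57.2 kN

Remove the prop at E; the released (primary) structure is a cantilever built in at D.
Downward deflection at the released point E due to the loads:
  point load 123.5 at a = 5.62: Pa²(3L − a)/(6EI) = 13899/EI
Flexibility coefficient — unit upward force at E: δ_{EE} = L³/(3EI) = 243/EI.
Compatibility at E: δ_0 − R_E·δ_{EE} = 0, so R_E = 13899/243 = 57.2 kN.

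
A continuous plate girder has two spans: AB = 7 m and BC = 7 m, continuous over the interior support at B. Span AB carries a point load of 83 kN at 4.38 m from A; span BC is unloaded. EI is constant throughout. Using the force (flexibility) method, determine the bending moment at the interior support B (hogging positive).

M_B = 55.3 kN·m

Insert a hinge at B; M_B is the redundant, and each span becomes simply supported.
Rotations at B on the released spans (each span's end-slope, ×1/EI):
  span AB: point load 83 at a = 4.38: Pab(L + a)/(6LEI) = 258.1/EI
  relative rotation θ_0 = (258.1 + 0)/EI = 258.1/EI
A unit hogging moment at B produces rotation L₁/(3EI) + L₂/(3EI) = 4.667/EI.
Compatibility: M_B·(L₁+L₂)/(3EI) = θ_0, giving M_B = 55.3 kN·m (hogging).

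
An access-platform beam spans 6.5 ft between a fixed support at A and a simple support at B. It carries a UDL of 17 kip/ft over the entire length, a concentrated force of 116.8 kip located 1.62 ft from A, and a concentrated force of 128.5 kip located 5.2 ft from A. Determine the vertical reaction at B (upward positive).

Take the reaction at B as the redundant and release it; the primary structure is a cantilever fixed at A.
Downward deflection at the released point B due to the loads:
  UDL 17: wL⁴/(8EI) = 3793/EI
  point load 116.8 at a = 1.62: Pa²(3L − a)/(6EI) = 913.5/EI
  point load 128.5 at a = 5.2: Pa²(3L − a)/(6EI) = 8281/EI
  δ_0 = 12988/EI
Tip deflection under a unit load at B: L³/(3EI) = 91.54/EI.
The prop prevents deflection at B: R_B = δ_0/δ_{BB} = 12988/91.54 = 141.9 kip.

R_B = 141.9 kip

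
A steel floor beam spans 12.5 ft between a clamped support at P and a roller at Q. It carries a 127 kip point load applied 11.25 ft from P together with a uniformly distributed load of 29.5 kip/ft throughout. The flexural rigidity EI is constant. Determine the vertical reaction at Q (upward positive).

Remove the prop at Q; the released (primary) structure is a cantilever built in at P.
Downward deflection at the released point Q due to the loads:
  point load 127 at a = 11.25: Pa²(3L − a)/(6EI) = 70321/EI
  UDL 29.5: wL⁴/(8EI) = 90027/EI
  δ_0 = 160348/EI
Tip deflection under a unit load at Q: L³/(3EI) = 651/EI.
The prop prevents deflection at Q: R_Q = δ_0/δ_{QQ} = 160348/651 = 246.3 kip.

R_Q = 246.3 kip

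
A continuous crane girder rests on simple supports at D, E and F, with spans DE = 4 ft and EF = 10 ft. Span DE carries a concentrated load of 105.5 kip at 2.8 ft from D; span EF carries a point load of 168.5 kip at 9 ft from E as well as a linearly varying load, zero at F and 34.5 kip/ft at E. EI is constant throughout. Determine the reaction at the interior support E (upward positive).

R_E = 291.6 kip

Release continuity at E by inserting a hinge; the redundant is the internal moment M_E. The primary structure is two simply-supported spans DE and EF.
Discontinuity in slope at E on the released structure — sum the simple-span end rotations:
  span DE: point load 105.5 at a = 2.8: Pab(L + a)/(6LEI) = 100.4/EI
  span EF: point load 168.5 at a = 9: Pab(L + b)/(6LEI) = 278/EI
  span EF: triangular load, peak 34.5: w₀L³/(45EI) = 766.7/EI
  relative rotation θ_0 = (100.4 + 1045)/EI = 1145/EI
A unit hogging moment at E produces rotation L₁/(3EI) + L₂/(3EI) = 4.667/EI.
Compatibility: M_E·(L₁+L₂)/(3EI) = θ_0, giving M_E = 245.4 kip·ft (hogging).
Span DE, ΣM about D with M_E applied at E: R_E^{DE}·4 = 295.4 + 245.4, so R_E^{DE} = 135.2 kip and R_D = 105.5 − 135.2 = -29.7 kip.
Span EF, ΣM about F: R_E^{EF}·10 = 1318 + 245.4, so R_E^{EF} = 156.4 kip and R_F = 341 − 156.4 = 184.6 kip.
R_E = 135.2 + 156.4 = 291.6 kip.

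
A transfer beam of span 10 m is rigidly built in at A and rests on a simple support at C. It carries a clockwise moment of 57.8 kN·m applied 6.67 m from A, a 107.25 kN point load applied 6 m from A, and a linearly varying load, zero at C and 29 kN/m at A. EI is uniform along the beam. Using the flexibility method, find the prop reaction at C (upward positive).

R_C = 83.04 kN

Remove the prop at C; the released (primary) structure is a cantilever built in at A.
Primary-structure tip deflection at C by superposition:
  clockwise couple 57.8 at a = 6.67: M₀a(2L − a)/(2EI) = 2570/EI
  point load 107.25 at a = 6: Pa²(3L − a)/(6EI) = 15444/EI
  triangular load, peak 29 at the fixed end: w₀L⁴/(30EI) = 9667/EI
  δ_0 = 27680/EI
Tip deflection under a unit load at C: L³/(3EI) = 333.3/EI.
The prop prevents deflection at C: R_C = δ_0/δ_{CC} = 27680/333.3 = 83.04 kN.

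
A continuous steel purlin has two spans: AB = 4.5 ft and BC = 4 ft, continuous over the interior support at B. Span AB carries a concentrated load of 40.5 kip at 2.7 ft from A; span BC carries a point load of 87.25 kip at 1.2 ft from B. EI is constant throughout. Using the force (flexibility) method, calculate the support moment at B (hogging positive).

Release continuity at B by inserting a hinge; the redundant is the internal moment M_B. The primary structure is two simply-supported spans AB and BC.
Discontinuity in slope at B on the released structure — sum the simple-span end rotations:
  span AB: point load 40.5 at a = 2.7: Pab(L + a)/(6LEI) = 52.49/EI
  span BC: point load 87.25 at a = 1.2: Pab(L + b)/(6LEI) = 83.06/EI
  relative rotation θ_0 = (52.49 + 83.06)/EI = 135.6/EI
A unit hogging moment at B produces rotation L₁/(3EI) + L₂/(3EI) = 2.833/EI.
Compatibility: M_B·(L₁+L₂)/(3EI) = θ_0, giving M_B = 47.84 kip·ft (hogging).

M_B = 47.84 kip·ft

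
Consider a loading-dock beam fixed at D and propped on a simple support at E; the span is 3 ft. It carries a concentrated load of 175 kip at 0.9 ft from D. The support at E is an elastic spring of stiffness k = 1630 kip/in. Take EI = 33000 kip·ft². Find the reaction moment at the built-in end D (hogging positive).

Remove the prop at E; the released (primary) structure is a cantilever built in at D.
Free-end deflection of the primary structure under the applied loading (downward +):
  point load 175 at a = 0.9: Pa²(3L − a)/(6EI) = 191.4/EI
Tip deflection under a unit load at E: L³/(3EI) = 9/EI.
With EI = 33000 kip·ft²: δ_0 = 0.005799 ft and δ_{EE} = 0.000273 ft/kip.
Compatibility — the spring shortens by R_E/k under the reaction it provides: δ_0 − R_E·δ_{EE} = R_E/k. With 1/k = 1/(1630×12) ft/kip = 0.000051 ft/kip, R_E = δ_0 / (δ_{EE} + 1/k) = 0.005799 / (0.000273 + 0.000051) = 17.91 kip.
Moment equilibrium about D: M_D = Σ(load moments about D) − R_E·L = 157.5 − 17.91×3 = 103.8 kip·ft.

M_D = 103.8 kip·ft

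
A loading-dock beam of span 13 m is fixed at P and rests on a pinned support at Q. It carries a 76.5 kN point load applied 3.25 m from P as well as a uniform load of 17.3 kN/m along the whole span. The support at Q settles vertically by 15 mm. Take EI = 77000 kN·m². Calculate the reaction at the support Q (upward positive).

Take the reaction at Q as the redundant and release it; the primary structure is a cantilever fixed at P.
Downward deflection at the released point Q due to the loads:
  point load 76.5 at a = 3.25: Pa²(3L − a)/(6EI) = 4815/EI
  UDL 17.3: wL⁴/(8EI) = 61763/EI
  δ_0 = 66578/EI
Flexibility coefficient — unit upward force at Q: δ_{QQ} = L³/(3EI) = 732.3/EI.
With EI = 77000 kN·m²: δ_0 = 0.86465 m and δ_{QQ} = 0.009511 m/kN.
Compatibility — the beam at Q must follow the support down by 0.015 m: δ_0 − R_Q·δ_{QQ} = 0.015, so R_Q = (0.86465 − 0.015)/0.009511 = 89.33 kN.

R_Q = 89.33 kN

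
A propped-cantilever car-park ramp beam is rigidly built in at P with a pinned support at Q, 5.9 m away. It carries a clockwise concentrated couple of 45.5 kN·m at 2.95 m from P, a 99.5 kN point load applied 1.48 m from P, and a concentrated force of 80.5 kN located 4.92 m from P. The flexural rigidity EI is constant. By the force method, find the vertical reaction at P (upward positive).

Choose R_Q as the redundant. The primary structure is the cantilever fixed at P.
Primary-structure tip deflection at Q by superposition:
  clockwise couple 45.5 at a = 2.95: M₀a(2L − a)/(2EI) = 593.9/EI
  point load 99.5 at a = 1.48: Pa²(3L − a)/(6EI) = 589.2/EI
  point load 80.5 at a = 4.92: Pa²(3L − a)/(6EI) = 4151/EI
  δ_0 = 5334/EI
Tip deflection under a unit load at Q: L³/(3EI) = 68.46/EI.
The prop prevents deflection at Q: R_Q = δ_0/δ_{QQ} = 5334/68.46 = 77.91 kN.
Vertical equilibrium: R_P = ΣP − R_Q = 180 − 77.91 = 102.1 kN.

R_P = 102.1 kN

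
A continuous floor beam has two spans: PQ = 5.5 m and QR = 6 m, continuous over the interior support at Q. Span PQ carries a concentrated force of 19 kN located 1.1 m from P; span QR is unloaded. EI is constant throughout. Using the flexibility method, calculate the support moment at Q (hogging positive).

Take M_Q as the redundant. Released structure: two simple spans PQ and QR with a hinge at Q.
Rotations at Q on the released spans (each span's end-slope, ×1/EI):
  span PQ: point load 19 at a = 1.1: Pab(L + a)/(6LEI) = 18.39/EI
  relative rotation θ_0 = (18.39 + 0)/EI = 18.39/EI
A unit hogging moment at Q produces rotation L₁/(3EI) + L₂/(3EI) = 3.833/EI.
Compatibility: M_Q·(L₁+L₂)/(3EI) = θ_0, giving M_Q = 4.798 kN·m (hogging).

M_Q = 4.798 kN·m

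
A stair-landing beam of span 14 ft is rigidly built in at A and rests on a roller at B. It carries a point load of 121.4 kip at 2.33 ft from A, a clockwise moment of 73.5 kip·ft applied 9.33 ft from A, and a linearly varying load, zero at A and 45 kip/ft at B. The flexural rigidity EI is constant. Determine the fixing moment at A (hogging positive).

M_A = 706.2 kip·ft

Remove the prop at B; the released (primary) structure is a cantilever built in at A.
Free-end deflection of the primary structure under the applied loading (downward +):
  point load 121.4 at a = 2.33: Pa²(3L − a)/(6EI) = 4358/EI
  clockwise couple 73.5 at a = 9.33: M₀a(2L − a)/(2EI) = 6402/EI
  triangular load, peak 45 at the free end: 11w₀L⁴/(120EI) = 158466/EI
  δ_0 = 169225/EI
Tip deflection under a unit load at B: L³/(3EI) = 914.7/EI.
The prop prevents deflection at B: R_B = δ_0/δ_{BB} = 169225/914.7 = 185 kip.
Moment equilibrium about A: M_A = Σ(load moments about A) − R_B·L = 3296 − 185×14 = 706.2 kip·ft.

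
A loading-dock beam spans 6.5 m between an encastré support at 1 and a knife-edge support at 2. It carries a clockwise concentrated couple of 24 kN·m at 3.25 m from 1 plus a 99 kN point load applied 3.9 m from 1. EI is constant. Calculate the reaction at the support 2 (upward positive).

Remove the prop at 2; the released (primary) structure is a cantilever built in at 1.
Downward deflection at the released point 2 due to the loads:
  clockwise couple 24 at a = 3.25: M₀a(2L − a)/(2EI) = 380.2/EI
  point load 99 at a = 3.9: Pa²(3L − a)/(6EI) = 3915/EI
  δ_0 = 4295/EI
Flexibility coefficient — unit upward force at 2: δ_{22} = L³/(3EI) = 91.54/EI.
Compatibility at 2: δ_0 − R_2·δ_{22} = 0, so R_2 = 4295/91.54 = 46.92 kN.

R_2 = 46.92 kN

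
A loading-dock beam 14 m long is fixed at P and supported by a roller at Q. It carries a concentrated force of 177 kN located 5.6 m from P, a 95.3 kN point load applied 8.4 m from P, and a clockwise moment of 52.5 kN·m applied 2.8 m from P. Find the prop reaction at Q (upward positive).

R_Q = 80.01 kN

Take the reaction at Q as the redundant and release it; the primary structure is a cantilever fixed at P.
Free-end deflection of the primary structure under the applied loading (downward +):
  point load 177 at a = 5.6: Pa²(3L − a)/(6EI) = 33674/EI
  point load 95.3 at a = 8.4: Pa²(3L − a)/(6EI) = 37656/EI
  clockwise couple 52.5 at a = 2.8: M₀a(2L − a)/(2EI) = 1852/EI
  δ_0 = 73183/EI
Tip deflection under a unit load at Q: L³/(3EI) = 914.7/EI.
Compatibility at Q: δ_0 − R_Q·δ_{QQ} = 0, so R_Q = 73183/914.7 = 80.01 kN.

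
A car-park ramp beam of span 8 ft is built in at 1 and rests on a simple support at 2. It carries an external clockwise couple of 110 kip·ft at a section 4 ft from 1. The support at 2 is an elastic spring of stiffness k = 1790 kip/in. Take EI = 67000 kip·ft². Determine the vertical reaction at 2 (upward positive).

Choose R_2 as the redundant. The primary structure is the cantilever fixed at 1.
Primary-structure tip deflection at 2 by superposition:
  clockwise couple 110 at a = 4: M₀a(2L − a)/(2EI) = 2640/EI
Flexibility coefficient — unit upward force at 2: δ_{22} = L³/(3EI) = 170.7/EI.
With EI = 67000 kip·ft²: δ_0 = 0.039403 ft and δ_{22} = 0.002547 ft/kip.
Compatibility — the spring shortens by R_2/k under the reaction it provides: δ_0 − R_2·δ_{22} = R_2/k. With 1/k = 1/(1790×12) ft/kip = 0.000047 ft/kip, R_2 = δ_0 / (δ_{22} + 1/k) = 0.039403 / (0.002547 + 0.000047) = 15.19 kip.

R_2 = 15.19 kip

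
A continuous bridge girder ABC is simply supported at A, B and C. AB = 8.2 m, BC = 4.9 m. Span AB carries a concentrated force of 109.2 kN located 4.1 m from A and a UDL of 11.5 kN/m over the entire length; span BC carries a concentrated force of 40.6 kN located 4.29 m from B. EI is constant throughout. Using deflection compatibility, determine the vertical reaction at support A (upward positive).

R_A = 81 kN

Release continuity at B by inserting a hinge; the redundant is the internal moment M_B. The primary structure is two simply-supported spans AB and BC.
End slopes at the hinge B, treating each span as simply supported:
  span AB: point load 109.2 at a = 4.1: Pab(L + a)/(6LEI) = 458.9/EI
  span AB: UDL 11.5: wL³/(24EI) = 264.2/EI
  span BC: point load 40.6 at a = 4.29: Pab(L + b)/(6LEI) = 19.91/EI
  relative rotation θ_0 = (723.1 + 19.91)/EI = 743/EI
A unit hogging moment at B produces rotation L₁/(3EI) + L₂/(3EI) = 4.367/EI.
Slope continuity at B: θ_0 = M_B·4.367/EI, so M_B = 743/4.367 = 170.2 kN·m (hogging).
Span AB, ΣM about A with M_B applied at B: R_B^{AB}·8.2 = 834.4 + 170.2, so R_B^{AB} = 122.5 kN and R_A = 203.5 − 122.5 = 81 kN.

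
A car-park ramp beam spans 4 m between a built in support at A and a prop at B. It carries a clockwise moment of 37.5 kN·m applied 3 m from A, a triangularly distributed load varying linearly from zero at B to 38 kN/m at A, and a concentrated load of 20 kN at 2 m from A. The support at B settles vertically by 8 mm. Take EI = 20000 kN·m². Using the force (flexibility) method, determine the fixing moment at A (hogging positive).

M_A = 70.3 kN·m

Release the roller at B. Primary structure: cantilever fixed at A.
Deflection at B on the released cantilever, summing each load's contribution:
  clockwise couple 37.5 at a = 3: M₀a(2L − a)/(2EI) = 281.2/EI
  triangular load, peak 38 at the fixed end: w₀L⁴/(30EI) = 324.3/EI
  point load 20 at a = 2: Pa²(3L − a)/(6EI) = 133.3/EI
  δ_0 = 738.9/EI
Flexibility coefficient — unit upward force at B: δ_{BB} = L³/(3EI) = 21.33/EI.
With EI = 20000 kN·m²: δ_0 = 0.036943 m and δ_{BB} = 0.001067 m/kN.
Compatibility — the beam at B must follow the support down by 0.008 m: δ_0 − R_B·δ_{BB} = 0.008, so R_B = (0.036943 − 0.008)/0.001067 = 27.13 kN.
Moment equilibrium about A: M_A = Σ(load moments about A) − R_B·L = 178.8 − 27.13×4 = 70.3 kN·m.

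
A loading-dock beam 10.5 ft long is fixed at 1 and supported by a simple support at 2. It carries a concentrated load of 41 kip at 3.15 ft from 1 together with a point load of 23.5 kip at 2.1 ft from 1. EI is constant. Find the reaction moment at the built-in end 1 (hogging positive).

Release the roller at 2. Primary structure: cantilever fixed at 1.
Deflection at 2 on the released cantilever, summing each load's contribution:
  point load 41 at a = 3.15: Pa²(3L − a)/(6EI) = 1922/EI
  point load 23.5 at a = 2.1: Pa²(3L − a)/(6EI) = 507.8/EI
  δ_0 = 2430/EI
Tip deflection under a unit load at 2: L³/(3EI) = 385.9/EI.
Compatibility at 2: δ_0 − R_2·δ_{22} = 0, so R_2 = 2430/385.9 = 6.298 kip.
Moment equilibrium about 1: M_1 = Σ(load moments about 1) − R_2·L = 178.5 − 6.298×10.5 = 112.4 kip·ft.

M_1 = 112.4 kip·ft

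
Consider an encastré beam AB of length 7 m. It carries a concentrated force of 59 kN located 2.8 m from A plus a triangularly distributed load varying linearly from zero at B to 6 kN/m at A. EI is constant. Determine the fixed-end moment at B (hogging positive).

M_B = 49.45 kN·m

Take the two fixed-end moments M_A, M_B as redundants; the released structure is the simple span AB.
Simple-span end rotations at A and B under the given loads:
  at A: point load 59 at a = 2.8: Pab(L + b)/(6LEI) = 185/EI
  at B: point load 59 at a = 2.8: Pab(L + a)/(6LEI) = 161.9/EI
  at A: triangular load, peak 6: w₀L³/(45EI) = 45.73/EI
  at B: triangular load, peak 6: 7w₀L³/(360EI) = 40.02/EI
  θ_A0 = 230.8/EI,  θ_B0 = 201.9/EI
Flexibility coefficients: a unit moment at one end gives L/(3EI) there and L/(6EI) at the far end, so f₁₁ = f₂₂ = 2.333/EI and f₁₂ = f₂₁ = 1.167/EI.
Compatibility — zero rotation at each built-in end:
  2.333 M_A + 1.167 M_B = 230.8
  1.167 M_A + 2.333 M_B = 201.9
Solving the pair gives M_A = 74.17 kN·m and M_B = 49.45 kN·m (hogging).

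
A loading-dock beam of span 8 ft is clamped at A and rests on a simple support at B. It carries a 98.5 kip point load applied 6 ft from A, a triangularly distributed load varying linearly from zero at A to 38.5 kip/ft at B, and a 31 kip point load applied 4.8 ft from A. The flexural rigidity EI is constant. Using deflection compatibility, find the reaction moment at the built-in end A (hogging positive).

M_A = 277.7 kip·ft

Remove the prop at B; the released (primary) structure is a cantilever built in at A.
Deflection at B on the released cantilever, summing each load's contribution:
  point load 98.5 at a = 6: Pa²(3L − a)/(6EI) = 10638/EI
  triangular load, peak 38.5 at the free end: 11w₀L⁴/(120EI) = 14455/EI
  point load 31 at a = 4.8: Pa²(3L − a)/(6EI) = 2286/EI
  δ_0 = 27379/EI
Tip deflection under a unit load at B: L³/(3EI) = 170.7/EI.
Compatibility at B: δ_0 − R_B·δ_{BB} = 0, so R_B = 27379/170.7 = 160.4 kip.
Moment equilibrium about A: M_A = Σ(load moments about A) − R_B·L = 1561 − 160.4×8 = 277.7 kip·ft.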